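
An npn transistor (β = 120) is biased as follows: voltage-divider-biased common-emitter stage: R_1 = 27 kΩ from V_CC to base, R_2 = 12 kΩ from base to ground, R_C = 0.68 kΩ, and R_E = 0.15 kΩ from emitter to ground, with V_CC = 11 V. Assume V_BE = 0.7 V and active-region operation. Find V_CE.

Thevenize the base divider: V_Th = V_CC·R_2/(R_1+R_2) = 11×12/39 = 3.38 V, R_Th = R_1‖R_2 = 8.31 kΩ.
Base-emitter loop: V_Th = I_B·R_Th + V_BE + (β+1)I_B·R_E, so I_B = (3.38 − 0.7) / (8.31 + 121×0.15) = 0.101 mA.
I_C = β·I_B = 120×0.101 = 12.2 mA, and I_E = (β+1)I_B = 12.3 mA.
V_CE = V_CC − I_C·R_C − I_E·R_E = 11 − 12.2×0.68 − 12.3×0.15 = 0.879 V.
V_CE = 0.879 V > 0.2 V confirms active-region operation.

V_CE ≈ 0.88 V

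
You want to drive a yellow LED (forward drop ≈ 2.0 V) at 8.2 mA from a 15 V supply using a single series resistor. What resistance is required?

R ≈ 1.6 kΩ

The resistor drops V_S − V_D = 15 − 2.0 = 13 V at 8.2 mA.
R = 13 V / 8.2 mA = 1.59 kΩ.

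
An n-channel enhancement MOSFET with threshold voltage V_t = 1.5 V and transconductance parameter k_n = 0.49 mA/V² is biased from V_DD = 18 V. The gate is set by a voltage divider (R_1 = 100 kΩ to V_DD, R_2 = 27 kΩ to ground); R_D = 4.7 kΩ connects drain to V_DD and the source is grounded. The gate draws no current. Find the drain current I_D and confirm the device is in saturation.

V_G = V_DD·R_2/(R_1+R_2) = 18×27/127 = 3.83 V. With the source grounded, V_GS = V_G = 3.83 V.
Assume saturation: I_D = (k_n/2)(V_GS − V_t)² = (0.49/2)×(3.83 − 1.5)² = 0.245×2.33² = 1.33 mA.
V_DS = V_DD − I_D·R_D = 18 − 1.33×4.7 = 11.8 V.
Saturation requires V_DS ≥ V_GS − V_t = 2.33 V; 11.8 ≥ 2.33 ✓.

I_D ≈ 1.3 mA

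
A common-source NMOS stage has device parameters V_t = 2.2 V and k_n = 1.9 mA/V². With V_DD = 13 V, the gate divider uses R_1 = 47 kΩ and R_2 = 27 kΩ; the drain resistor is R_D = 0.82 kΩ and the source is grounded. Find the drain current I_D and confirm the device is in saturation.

I_D ≈ 6.1 mA

V_G = V_DD·R_2/(R_1+R_2) = 13×27/74 = 4.74 V. With the source grounded, V_GS = V_G = 4.74 V.
Assume saturation: I_D = (k_n/2)(V_GS − V_t)² = (1.9/2)×(4.74 − 2.2)² = 0.95×2.54² = 6.14 mA.
V_DS = V_DD − I_D·R_D = 13 − 6.14×0.82 = 7.96 V.
Saturation requires V_DS ≥ V_GS − V_t = 2.54 V; 7.96 ≥ 2.54 ✓.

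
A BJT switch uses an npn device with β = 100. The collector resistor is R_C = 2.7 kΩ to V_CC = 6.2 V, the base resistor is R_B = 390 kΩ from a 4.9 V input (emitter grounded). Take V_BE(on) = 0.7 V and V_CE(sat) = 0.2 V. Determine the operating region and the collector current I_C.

Assume active. Base-emitter loop: I_B = (V_BB − V_BE)/R_B = (4.9 − 0.7)/390 = 0.0108 mA.
I_C = β·I_B = 100×0.0108 = 1.08 mA.
V_CE = V_CC − I_C·R_C = 6.2 − 1.08×2.7 = 3.29 V > V_CE(sat), so the active-region assumption holds.

active; I_C ≈ 1.1 mA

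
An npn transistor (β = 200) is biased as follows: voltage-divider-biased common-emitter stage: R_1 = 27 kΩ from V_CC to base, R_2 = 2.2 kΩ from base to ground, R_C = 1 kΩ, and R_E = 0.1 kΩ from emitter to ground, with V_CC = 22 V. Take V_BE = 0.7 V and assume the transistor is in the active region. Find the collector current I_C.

Thevenize the base divider: V_Th = V_CC·R_2/(R_1+R_2) = 22×2.2/29.2 = 1.66 V, R_Th = R_1‖R_2 = 2.03 kΩ.
Base-emitter loop: V_Th = I_B·R_Th + V_BE + (β+1)I_B·R_E, so I_B = (1.66 − 0.7) / (2.03 + 201×0.1) = 0.0433 mA.
I_C = β·I_B = 200×0.0433 = 8.65 mA, and I_E = (β+1)I_B = 8.7 mA.
V_CE = V_CC − I_C·R_C − I_E·R_E = 22 − 8.65×1 − 8.7×0.1 = 12.5 V.
V_CE = 12.5 V > 0.2 V confirms active-region operation.

I_C ≈ 8.7 mA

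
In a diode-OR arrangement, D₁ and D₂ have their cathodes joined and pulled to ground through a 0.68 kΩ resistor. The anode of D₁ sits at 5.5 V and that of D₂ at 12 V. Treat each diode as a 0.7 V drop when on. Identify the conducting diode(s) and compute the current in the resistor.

Only D₂ conducts; I_R ≈ 17 mA

Assume both conduct. Then node N would need to be at both 5.5−0.7 = 4.8 V and 12−0.7 = 11.3 V, which is impossible.
Assume only D₂ conducts: V_N = 12 − 0.7 = 11.3 V, so I_R = 11.3/0.68 = 16.6 mA.
Check D₁: its anode-to-cathode voltage is 5.5 − 11.3 = -5.8 V < 0.7 V, so it is off. The assumption is consistent.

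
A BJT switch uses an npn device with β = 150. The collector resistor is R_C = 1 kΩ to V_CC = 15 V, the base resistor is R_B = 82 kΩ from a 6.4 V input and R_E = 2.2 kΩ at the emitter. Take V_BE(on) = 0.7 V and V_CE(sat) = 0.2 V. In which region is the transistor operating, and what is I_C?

active; I_C ≈ 2.1 mA

Assume active. Base-emitter loop: I_B = (V_BB − V_BE)/(R_B + (β+1)R_E) = (6.4 − 0.7)/(82 + 151×2.2) = 0.0138 mA.
I_C = β·I_B = 150×0.0138 = 2.06 mA.
V_CE = V_CC − I_C·R_C − I_E·R_E = 15 − 2.06×1 − 2.08×2.2 = 8.36 V > V_CE(sat), so the active-region assumption holds.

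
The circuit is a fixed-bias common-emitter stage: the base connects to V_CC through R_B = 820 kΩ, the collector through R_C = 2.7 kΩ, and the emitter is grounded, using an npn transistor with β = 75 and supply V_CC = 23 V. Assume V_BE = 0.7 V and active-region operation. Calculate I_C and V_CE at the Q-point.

Base loop: V_CC = I_B·R_B + V_BE, so I_B = (23 − 0.7)/820 kΩ = 0.0272 mA.
In the active region I_C = β·I_B = 75 × 0.0272 = 2.04 mA.
Collector loop: V_CE = V_CC − I_C·R_C = 23 − 2.04×2.7 = 17.5 V.
Since V_CE = 17.5 V > V_CE(sat) ≈ 0.2 V, the transistor is in the active region as assumed.

I_C ≈ 2 mA, V_CE ≈ 17 V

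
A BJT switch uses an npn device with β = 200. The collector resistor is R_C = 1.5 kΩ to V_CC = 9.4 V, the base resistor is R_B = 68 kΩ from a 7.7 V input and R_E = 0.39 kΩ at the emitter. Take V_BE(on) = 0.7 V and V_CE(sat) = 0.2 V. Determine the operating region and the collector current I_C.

Assume active: I_B = (7.7 − 0.7)/(68 + 201×0.39) = 0.0478 mA, I_C = β·I_B = 9.56 mA.
Then V_CE = 9.4 − 9.56×1.5 − 9.61×0.39 = -8.69 V < 0.2 V — the active assumption fails.
Re-solve with V_CE = 0.2 V. KCL at the emitter: V_E/R_E = (V_BB−0.7−V_E)/R_B + (V_CC−0.2−V_E)/R_C, giving V_E = 1.92 V.
I_C = (V_CC − 0.2 − V_E)/R_C = (9.2 − 1.92)/1.5 = 4.85 mA.
Check: I_B = (7 − 1.92)/68 = 0.0747 mA, and β·I_B = 14.9 mA > I_C, confirming saturation.

saturation; I_C ≈ 4.9 mA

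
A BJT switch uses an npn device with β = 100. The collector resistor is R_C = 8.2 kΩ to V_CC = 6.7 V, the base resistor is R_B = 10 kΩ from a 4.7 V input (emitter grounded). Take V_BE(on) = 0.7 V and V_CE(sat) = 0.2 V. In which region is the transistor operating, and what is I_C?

Assume active: I_B = (4.7 − 0.7)/10 = 0.4 mA, giving I_C = β·I_B = 40 mA.
But then V_CE = 6.7 − 40×8.2 = -321 V < V_CE(sat) = 0.2 V — impossible in the active region.
So the transistor is saturated. With V_CE = 0.2 V, I_C = (V_CC − 0.2)/R_C = 6.5/8.2 = 0.793 mA.
Check: β·I_B = 40 mA > I_C = 0.793 mA, confirming saturation.

saturation; I_C ≈ 0.79 mA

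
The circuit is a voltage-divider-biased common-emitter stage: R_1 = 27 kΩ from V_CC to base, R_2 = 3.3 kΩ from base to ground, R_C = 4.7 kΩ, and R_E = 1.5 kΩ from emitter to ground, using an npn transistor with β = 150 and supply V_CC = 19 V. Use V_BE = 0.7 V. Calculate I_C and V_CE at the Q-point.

Thevenize the base divider: V_Th = V_CC·R_2/(R_1+R_2) = 19×3.3/30.3 = 2.07 V, R_Th = R_1‖R_2 = 2.94 kΩ.
Base-emitter loop: V_Th = I_B·R_Th + V_BE + (β+1)I_B·R_E, so I_B = (2.07 − 0.7) / (2.94 + 151×1.5) = 0.00597 mA.
I_C = β·I_B = 150×0.00597 = 0.895 mA, and I_E = (β+1)I_B = 0.901 mA.
V_CE = V_CC − I_C·R_C − I_E·R_E = 19 − 0.895×4.7 − 0.901×1.5 = 13.4 V.
V_CE = 13.4 V > 0.2 V confirms active-region operation.

I_C ≈ 0.9 mA, V_CE ≈ 13 V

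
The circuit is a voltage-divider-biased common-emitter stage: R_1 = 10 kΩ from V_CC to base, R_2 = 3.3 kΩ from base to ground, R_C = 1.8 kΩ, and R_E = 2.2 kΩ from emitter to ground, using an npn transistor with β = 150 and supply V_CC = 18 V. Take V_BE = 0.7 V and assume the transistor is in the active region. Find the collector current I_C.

Thevenize the base divider: V_Th = V_CC·R_2/(R_1+R_2) = 18×3.3/13.3 = 4.47 V, R_Th = R_1‖R_2 = 2.48 kΩ.
Base-emitter loop: V_Th = I_B·R_Th + V_BE + (β+1)I_B·R_E, so I_B = (4.47 − 0.7) / (2.48 + 151×2.2) = 0.0113 mA.
I_C = β·I_B = 150×0.0113 = 1.69 mA, and I_E = (β+1)I_B = 1.7 mA.
V_CE = V_CC − I_C·R_C − I_E·R_E = 18 − 1.69×1.8 − 1.7×2.2 = 11.2 V.
V_CE = 11.2 V > 0.2 V confirms active-region operation.

I_C ≈ 1.7 mA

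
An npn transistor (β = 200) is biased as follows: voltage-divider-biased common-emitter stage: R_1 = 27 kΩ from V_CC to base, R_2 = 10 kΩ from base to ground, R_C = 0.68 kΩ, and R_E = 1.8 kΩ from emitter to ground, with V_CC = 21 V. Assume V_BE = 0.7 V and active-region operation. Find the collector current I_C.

Thevenize the base divider: V_Th = V_CC·R_2/(R_1+R_2) = 21×10/37 = 5.68 V, R_Th = R_1‖R_2 = 7.3 kΩ.
Base-emitter loop: V_Th = I_B·R_Th + V_BE + (β+1)I_B·R_E, so I_B = (5.68 − 0.7) / (7.3 + 201×1.8) = 0.0135 mA.
I_C = β·I_B = 200×0.0135 = 2.7 mA, and I_E = (β+1)I_B = 2.71 mA.
V_CE = V_CC − I_C·R_C − I_E·R_E = 21 − 2.7×0.68 − 2.71×1.8 = 14.3 V.
V_CE = 14.3 V > 0.2 V confirms active-region operation.

I_C ≈ 2.7 mA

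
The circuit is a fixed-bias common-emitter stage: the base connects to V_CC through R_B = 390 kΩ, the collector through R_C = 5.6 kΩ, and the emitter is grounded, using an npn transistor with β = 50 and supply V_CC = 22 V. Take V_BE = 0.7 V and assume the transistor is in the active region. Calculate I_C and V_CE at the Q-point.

I_C ≈ 2.7 mA, V_CE ≈ 6.7 V

Base loop: V_CC = I_B·R_B + V_BE, so I_B = (22 − 0.7)/390 kΩ = 0.0546 mA.
In the active region I_C = β·I_B = 50 × 0.0546 = 2.73 mA.
Collector loop: V_CE = V_CC − I_C·R_C = 22 − 2.73×5.6 = 6.71 V.
Since V_CE = 6.71 V > V_CE(sat) ≈ 0.2 V, the transistor is in the active region as assumed.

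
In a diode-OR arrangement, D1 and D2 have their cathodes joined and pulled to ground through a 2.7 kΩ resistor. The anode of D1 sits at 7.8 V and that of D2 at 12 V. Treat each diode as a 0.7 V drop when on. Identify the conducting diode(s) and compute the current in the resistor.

Only D2 conducts; I_R ≈ 4.2 mA

Assume both conduct. Then node N would need to be at both 7.8−0.7 = 7.1 V and 12−0.7 = 11.3 V, which is impossible.
Assume only D2 conducts: V_N = 12 − 0.7 = 11.3 V, so I_R = 11.3/2.7 = 4.19 mA.
Check D1: its anode-to-cathode voltage is 7.8 − 11.3 = -3.5 V < 0.7 V, so it is off. The assumption is consistent.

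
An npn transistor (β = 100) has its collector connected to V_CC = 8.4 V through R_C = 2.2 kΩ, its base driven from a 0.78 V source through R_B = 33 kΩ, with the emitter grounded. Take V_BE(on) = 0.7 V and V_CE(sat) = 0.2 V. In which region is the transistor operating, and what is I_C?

active; I_C ≈ 0.24 mA

Assume active. Base-emitter loop: I_B = (V_BB − V_BE)/R_B = (0.78 − 0.7)/33 = 0.00242 mA.
I_C = β·I_B = 100×0.00242 = 0.242 mA.
V_CE = V_CC − I_C·R_C = 8.4 − 0.242×2.2 = 7.87 V > V_CE(sat), so the active-region assumption holds.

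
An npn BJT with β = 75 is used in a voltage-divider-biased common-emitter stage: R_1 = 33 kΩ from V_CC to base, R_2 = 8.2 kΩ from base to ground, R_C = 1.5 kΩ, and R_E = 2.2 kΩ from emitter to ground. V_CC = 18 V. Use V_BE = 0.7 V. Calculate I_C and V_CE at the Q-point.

I_C ≈ 1.2 mA, V_CE ≈ 13 V

Thevenize the base divider: V_Th = V_CC·R_2/(R_1+R_2) = 18×8.2/41.2 = 3.58 V, R_Th = R_1‖R_2 = 6.57 kΩ.
Base-emitter loop: V_Th = I_B·R_Th + V_BE + (β+1)I_B·R_E, so I_B = (3.58 − 0.7) / (6.57 + 76×2.2) = 0.0166 mA.
I_C = β·I_B = 75×0.0166 = 1.24 mA, and I_E = (β+1)I_B = 1.26 mA.
V_CE = V_CC − I_C·R_C − I_E·R_E = 18 − 1.24×1.5 − 1.26×2.2 = 13.4 V.
V_CE = 13.4 V > 0.2 V confirms active-region operation.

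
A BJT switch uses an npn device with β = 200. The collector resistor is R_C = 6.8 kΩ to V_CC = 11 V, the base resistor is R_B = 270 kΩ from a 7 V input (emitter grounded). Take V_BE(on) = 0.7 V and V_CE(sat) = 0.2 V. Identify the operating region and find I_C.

Assume active: I_B = (7 − 0.7)/270 = 0.0233 mA, giving I_C = β·I_B = 4.67 mA.
But then V_CE = 11 − 4.67×6.8 = -20.7 V < V_CE(sat) = 0.2 V — impossible in the active region.
So the transistor is saturated. With V_CE = 0.2 V, I_C = (V_CC − 0.2)/R_C = 10.8/6.8 = 1.59 mA.
Check: β·I_B = 4.67 mA > I_C = 1.59 mA, confirming saturation.

saturation; I_C ≈ 1.6 mA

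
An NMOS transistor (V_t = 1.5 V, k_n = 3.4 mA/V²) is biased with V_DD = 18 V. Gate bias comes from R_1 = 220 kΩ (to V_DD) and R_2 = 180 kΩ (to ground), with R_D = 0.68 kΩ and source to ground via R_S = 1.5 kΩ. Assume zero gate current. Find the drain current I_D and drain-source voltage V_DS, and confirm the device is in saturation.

I_D ≈ 3.5 mA, V_DS ≈ 10 V

V_G = V_DD·R_2/(R_1+R_2) = 18×180/400 = 8.1 V.
Assume saturation: I_D = (k_n/2)(V_GS − V_t)² with V_GS = V_G − I_D·R_S = 8.1 − 1.5·I_D.
Substituting gives 3.82·I_D² − 34.7·I_D + 74.1 = 0, with roots I_D = 3.45 or 5.61 mA.
The root I_D = 5.61 mA gives V_GS = -0.317 V ≤ V_t, so take I_D = 3.45 mA.
Then V_GS = 2.92 V and V_DS = V_DD − I_D(R_D+R_S) = 18 − 3.45×2.18 = 10.5 V.
Saturation requires V_DS ≥ V_GS − V_t = 1.42 V; 10.5 ≥ 1.42 ✓.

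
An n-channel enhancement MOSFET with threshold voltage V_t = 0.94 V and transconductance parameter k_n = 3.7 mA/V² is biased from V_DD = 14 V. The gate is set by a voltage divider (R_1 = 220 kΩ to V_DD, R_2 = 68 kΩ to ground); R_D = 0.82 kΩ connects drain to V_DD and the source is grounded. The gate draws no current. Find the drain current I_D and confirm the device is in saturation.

I_D ≈ 10 mA

V_G = V_DD·R_2/(R_1+R_2) = 14×68/288 = 3.31 V. With the source grounded, V_GS = V_G = 3.31 V.
Assume saturation: I_D = (k_n/2)(V_GS − V_t)² = (3.7/2)×(3.31 − 0.94)² = 1.85×2.37² = 10.4 mA.
V_DS = V_DD − I_D·R_D = 14 − 10.4×0.82 = 5.51 V.
Saturation requires V_DS ≥ V_GS − V_t = 2.37 V; 5.51 ≥ 2.37 ✓.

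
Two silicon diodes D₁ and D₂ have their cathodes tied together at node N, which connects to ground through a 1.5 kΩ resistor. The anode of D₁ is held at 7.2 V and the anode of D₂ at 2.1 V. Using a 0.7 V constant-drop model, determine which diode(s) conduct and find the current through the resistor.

Assume both conduct. Then node N would need to be at both 7.2−0.7 = 6.5 V and 2.1−0.7 = 1.4 V, which is impossible.
Assume only D₁ conducts: V_N = 7.2 − 0.7 = 6.5 V, so I_R = 6.5/1.5 = 4.33 mA.
Check D₂: its anode-to-cathode voltage is 2.1 − 6.5 = -4.4 V < 0.7 V, so it is off. The assumption is consistent.

Only D₁ conducts; I_R ≈ 4.3 mA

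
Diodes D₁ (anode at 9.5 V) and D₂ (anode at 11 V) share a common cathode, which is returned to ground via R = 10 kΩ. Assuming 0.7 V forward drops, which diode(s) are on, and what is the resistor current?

Assume both conduct. Then node N would need to be at both 9.5−0.7 = 8.8 V and 11−0.7 = 10.3 V, which is impossible.
Assume only D₂ conducts: V_N = 11 − 0.7 = 10.3 V, so I_R = 10.3/10 = 1.03 mA.
Check D₁: its anode-to-cathode voltage is 9.5 − 10.3 = -0.8 V < 0.7 V, so it is off. The assumption is consistent.

Only D₂ conducts; I_R ≈ 1 mA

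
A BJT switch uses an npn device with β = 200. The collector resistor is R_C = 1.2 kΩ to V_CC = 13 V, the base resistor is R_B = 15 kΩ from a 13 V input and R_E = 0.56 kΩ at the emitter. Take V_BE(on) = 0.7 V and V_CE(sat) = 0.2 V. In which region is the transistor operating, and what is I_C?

saturation; I_C ≈ 7.1 mA

Assume active: I_B = (13 − 0.7)/(15 + 201×0.56) = 0.0964 mA, I_C = β·I_B = 19.3 mA.
Then V_CE = 13 − 19.3×1.2 − 19.4×0.56 = -21 V < 0.2 V — the active assumption fails.
Re-solve with V_CE = 0.2 V. KCL at the emitter: V_E/R_E = (V_BB−0.7−V_E)/R_B + (V_CC−0.2−V_E)/R_C, giving V_E = 4.28 V.
I_C = (V_CC − 0.2 − V_E)/R_C = (12.8 − 4.28)/1.2 = 7.1 mA.
Check: I_B = (12.3 − 4.28)/15 = 0.535 mA, and β·I_B = 107 mA > I_C, confirming saturation.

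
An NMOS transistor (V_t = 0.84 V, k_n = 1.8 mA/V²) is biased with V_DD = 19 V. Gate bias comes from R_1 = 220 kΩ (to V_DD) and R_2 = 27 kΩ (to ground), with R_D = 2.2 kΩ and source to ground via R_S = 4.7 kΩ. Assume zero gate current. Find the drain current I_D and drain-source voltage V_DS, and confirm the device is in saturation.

V_G = V_DD·R_2/(R_1+R_2) = 19×27/247 = 2.08 V.
Assume saturation: I_D = (k_n/2)(V_GS − V_t)² with V_GS = V_G − I_D·R_S = 2.08 − 4.7·I_D.
Substituting gives 19.9·I_D² − 11.5·I_D + 1.38 = 0, with roots I_D = 0.171 or 0.406 mA.
The root I_D = 0.406 mA gives V_GS = 0.168 V ≤ V_t, so take I_D = 0.171 mA.
Then V_GS = 1.28 V and V_DS = V_DD − I_D(R_D+R_S) = 19 − 0.171×6.9 = 17.8 V.
Saturation requires V_DS ≥ V_GS − V_t = 0.435 V; 17.8 ≥ 0.435 ✓.

I_D ≈ 0.17 mA, V_DS ≈ 18 V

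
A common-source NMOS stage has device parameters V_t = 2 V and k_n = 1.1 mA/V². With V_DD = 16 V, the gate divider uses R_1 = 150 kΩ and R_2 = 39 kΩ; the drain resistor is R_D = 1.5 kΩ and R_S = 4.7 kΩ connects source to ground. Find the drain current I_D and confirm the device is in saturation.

I_D ≈ 0.16 mA

V_G = V_DD·R_2/(R_1+R_2) = 16×39/189 = 3.3 V.
Assume saturation: I_D = (k_n/2)(V_GS − V_t)² with V_GS = V_G − I_D·R_S = 3.3 − 4.7·I_D.
Substituting gives 12.1·I_D² − 7.73·I_D + 0.932 = 0, with roots I_D = 0.162 or 0.475 mA.
The root I_D = 0.475 mA gives V_GS = 1.07 V ≤ V_t, so take I_D = 0.162 mA.
Then V_GS = 2.54 V and V_DS = V_DD − I_D(R_D+R_S) = 16 − 0.162×6.2 = 15 V.
Saturation requires V_DS ≥ V_GS − V_t = 0.542 V; 15 ≥ 0.542 ✓.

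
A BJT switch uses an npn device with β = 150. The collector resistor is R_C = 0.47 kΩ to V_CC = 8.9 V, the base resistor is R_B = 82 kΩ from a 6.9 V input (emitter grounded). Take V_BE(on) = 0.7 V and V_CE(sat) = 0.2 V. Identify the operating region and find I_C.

active; I_C ≈ 11 mA

Assume active. Base-emitter loop: I_B = (V_BB − V_BE)/R_B = (6.9 − 0.7)/82 = 0.0756 mA.
I_C = β·I_B = 150×0.0756 = 11.3 mA.
V_CE = V_CC − I_C·R_C = 8.9 − 11.3×0.47 = 3.57 V > V_CE(sat), so the active-region assumption holds.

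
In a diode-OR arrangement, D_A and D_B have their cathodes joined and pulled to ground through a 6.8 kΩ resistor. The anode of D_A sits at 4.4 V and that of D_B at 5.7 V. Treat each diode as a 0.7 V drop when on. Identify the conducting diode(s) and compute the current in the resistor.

Assume both conduct. Then node N would need to be at both 4.4−0.7 = 3.7 V and 5.7−0.7 = 5 V, which is impossible.
Assume only D_B conducts: V_N = 5.7 − 0.7 = 5 V, so I_R = 5/6.8 = 0.735 mA.
Check D_A: its anode-to-cathode voltage is 4.4 − 5 = -0.6 V < 0.7 V, so it is off. The assumption is consistent.

Only D_B conducts; I_R ≈ 0.74 mA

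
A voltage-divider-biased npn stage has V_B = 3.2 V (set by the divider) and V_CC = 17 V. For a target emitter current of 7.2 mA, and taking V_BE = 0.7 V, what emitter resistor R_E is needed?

R_E ≈ 0.35 kΩ

V_E = V_B − V_BE = 3.2 − 0.7 = 2.5 V.
R_E = V_E / I_E = 2.5 / 7.2 = 0.347 kΩ.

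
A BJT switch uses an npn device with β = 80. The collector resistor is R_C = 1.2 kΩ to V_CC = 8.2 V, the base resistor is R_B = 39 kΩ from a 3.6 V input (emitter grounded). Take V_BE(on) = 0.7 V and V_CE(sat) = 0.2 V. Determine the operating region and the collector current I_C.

Assume active. Base-emitter loop: I_B = (V_BB − V_BE)/R_B = (3.6 − 0.7)/39 = 0.0744 mA.
I_C = β·I_B = 80×0.0744 = 5.95 mA.
V_CE = V_CC − I_C·R_C = 8.2 − 5.95×1.2 = 1.06 V > V_CE(sat), so the active-region assumption holds.

active; I_C ≈ 5.9 mA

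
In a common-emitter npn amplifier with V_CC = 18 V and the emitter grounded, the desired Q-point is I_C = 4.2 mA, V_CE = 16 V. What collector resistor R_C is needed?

Collector loop: V_CC = I_C·R_C + V_CE.
R_C = (V_CC − V_CE)/I_C = (18 − 16)/4.2 = 0.476 kΩ.

R_C ≈ 0.48 kΩ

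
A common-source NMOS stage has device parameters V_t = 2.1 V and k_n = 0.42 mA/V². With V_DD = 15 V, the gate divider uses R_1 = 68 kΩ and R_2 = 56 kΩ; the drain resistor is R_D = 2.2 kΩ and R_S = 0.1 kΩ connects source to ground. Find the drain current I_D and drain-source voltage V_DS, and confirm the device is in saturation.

I_D ≈ 3.9 mA, V_DS ≈ 6.1 V

V_G = V_DD·R_2/(R_1+R_2) = 15×56/124 = 6.77 V.
Assume saturation: I_D = (k_n/2)(V_GS − V_t)² with V_GS = V_G − I_D·R_S = 6.77 − 0.1·I_D.
Substituting gives 0.0021·I_D² − 1.2·I_D + 4.59 = 0, with roots I_D = 3.86 or 566 mA.
The root I_D = 566 mA gives V_GS = -49.8 V ≤ V_t, so take I_D = 3.86 mA.
Then V_GS = 6.39 V and V_DS = V_DD − I_D(R_D+R_S) = 15 − 3.86×2.3 = 6.12 V.
Saturation requires V_DS ≥ V_GS − V_t = 4.29 V; 6.12 ≥ 4.29 ✓.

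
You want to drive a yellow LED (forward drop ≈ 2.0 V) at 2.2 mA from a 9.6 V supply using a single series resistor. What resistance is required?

R ≈ 3.5 kΩ

The resistor drops V_S − V_D = 9.6 − 2.0 = 7.6 V at 2.2 mA.
R = 7.6 V / 2.2 mA = 3.45 kΩ.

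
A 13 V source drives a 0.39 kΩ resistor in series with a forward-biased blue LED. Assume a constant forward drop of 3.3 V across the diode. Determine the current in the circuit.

I ≈ 25 mA

KVL around the loop: 13 = V_D + I·R = 3.3 + I × 0.39 kΩ.
So I = (13 − 3.3) / 0.39 kΩ = 9.7 / 0.39 = 24.9 mA.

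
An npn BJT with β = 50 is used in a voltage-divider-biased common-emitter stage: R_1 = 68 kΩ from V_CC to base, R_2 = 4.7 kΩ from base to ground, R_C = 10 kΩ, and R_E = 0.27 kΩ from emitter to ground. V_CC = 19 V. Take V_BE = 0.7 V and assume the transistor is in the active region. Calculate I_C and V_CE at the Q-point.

I_C ≈ 1.5 mA, V_CE ≈ 4.1 V

Thevenize the base divider: V_Th = V_CC·R_2/(R_1+R_2) = 19×4.7/72.7 = 1.23 V, R_Th = R_1‖R_2 = 4.4 kΩ.
Base-emitter loop: V_Th = I_B·R_Th + V_BE + (β+1)I_B·R_E, so I_B = (1.23 − 0.7) / (4.4 + 51×0.27) = 0.0291 mA.
I_C = β·I_B = 50×0.0291 = 1.45 mA, and I_E = (β+1)I_B = 1.48 mA.
V_CE = V_CC − I_C·R_C − I_E·R_E = 19 − 1.45×10 − 1.48×0.27 = 4.06 V.
V_CE = 4.06 V > 0.2 V confirms active-region operation.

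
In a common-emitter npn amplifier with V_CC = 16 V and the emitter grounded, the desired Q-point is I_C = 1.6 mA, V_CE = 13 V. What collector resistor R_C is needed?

R_C ≈ 1.9 kΩ

Collector loop: V_CC = I_C·R_C + V_CE.
R_C = (V_CC − V_CE)/I_C = (16 − 13)/1.6 = 1.88 kΩ.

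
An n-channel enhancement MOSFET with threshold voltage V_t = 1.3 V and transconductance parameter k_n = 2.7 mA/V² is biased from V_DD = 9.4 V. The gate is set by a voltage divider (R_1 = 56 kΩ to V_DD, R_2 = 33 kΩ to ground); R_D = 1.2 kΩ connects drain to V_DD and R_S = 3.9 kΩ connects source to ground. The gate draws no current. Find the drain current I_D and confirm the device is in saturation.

V_G = V_DD·R_2/(R_1+R_2) = 9.4×33/89 = 3.49 V.
Assume saturation: I_D = (k_n/2)(V_GS − V_t)² with V_GS = V_G − I_D·R_S = 3.49 − 3.9·I_D.
Substituting gives 20.5·I_D² − 24·I_D + 6.45 = 0, with roots I_D = 0.418 or 0.752 mA.
The root I_D = 0.752 mA gives V_GS = 0.554 V ≤ V_t, so take I_D = 0.418 mA.
Then V_GS = 1.86 V and V_DS = V_DD − I_D(R_D+R_S) = 9.4 − 0.418×5.1 = 7.27 V.
Saturation requires V_DS ≥ V_GS − V_t = 0.556 V; 7.27 ≥ 0.556 ✓.

I_D ≈ 0.42 mA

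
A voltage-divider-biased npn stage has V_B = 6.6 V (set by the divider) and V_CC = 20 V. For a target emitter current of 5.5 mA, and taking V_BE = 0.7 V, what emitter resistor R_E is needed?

R_E ≈ 1.1 kΩ

V_E = V_B − V_BE = 6.6 − 0.7 = 5.9 V.
R_E = V_E / I_E = 5.9 / 5.5 = 1.07 kΩ.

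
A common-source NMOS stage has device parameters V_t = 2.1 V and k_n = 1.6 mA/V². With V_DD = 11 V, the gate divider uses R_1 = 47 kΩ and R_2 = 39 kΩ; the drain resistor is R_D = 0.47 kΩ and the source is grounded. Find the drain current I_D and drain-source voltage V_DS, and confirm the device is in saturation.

I_D ≈ 6.7 mA, V_DS ≈ 7.9 V

V_G = V_DD·R_2/(R_1+R_2) = 11×39/86 = 4.99 V. With the source grounded, V_GS = V_G = 4.99 V.
Assume saturation: I_D = (k_n/2)(V_GS − V_t)² = (1.6/2)×(4.99 − 2.1)² = 0.8×2.89² = 6.67 mA.
V_DS = V_DD − I_D·R_D = 11 − 6.67×0.47 = 7.86 V.
Saturation requires V_DS ≥ V_GS − V_t = 2.89 V; 7.86 ≥ 2.89 ✓.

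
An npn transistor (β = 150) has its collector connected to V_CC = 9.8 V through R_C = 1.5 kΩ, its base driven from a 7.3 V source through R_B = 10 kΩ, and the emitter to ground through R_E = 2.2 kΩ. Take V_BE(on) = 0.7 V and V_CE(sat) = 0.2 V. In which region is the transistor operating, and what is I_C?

Assume active: I_B = (7.3 − 0.7)/(10 + 151×2.2) = 0.0193 mA, I_C = β·I_B = 2.89 mA.
Then V_CE = 9.8 − 2.89×1.5 − 2.91×2.2 = -0.947 V < 0.2 V — the active assumption fails.
Re-solve with V_CE = 0.2 V. KCL at the emitter: V_E/R_E = (V_BB−0.7−V_E)/R_B + (V_CC−0.2−V_E)/R_C, giving V_E = 5.78 V.
I_C = (V_CC − 0.2 − V_E)/R_C = (9.6 − 5.78)/1.5 = 2.55 mA.
Check: I_B = (6.6 − 5.78)/10 = 0.0819 mA, and β·I_B = 12.3 mA > I_C, confirming saturation.

saturation; I_C ≈ 2.5 mA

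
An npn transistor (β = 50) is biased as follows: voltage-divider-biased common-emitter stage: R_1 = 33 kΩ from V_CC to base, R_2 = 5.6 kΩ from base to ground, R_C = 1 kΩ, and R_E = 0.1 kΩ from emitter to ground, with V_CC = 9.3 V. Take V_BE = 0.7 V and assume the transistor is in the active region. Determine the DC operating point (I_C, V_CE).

I_C ≈ 3.3 mA, V_CE ≈ 5.7 V

Thevenize the base divider: V_Th = V_CC·R_2/(R_1+R_2) = 9.3×5.6/38.6 = 1.35 V, R_Th = R_1‖R_2 = 4.79 kΩ.
Base-emitter loop: V_Th = I_B·R_Th + V_BE + (β+1)I_B·R_E, so I_B = (1.35 − 0.7) / (4.79 + 51×0.1) = 0.0657 mA.
I_C = β·I_B = 50×0.0657 = 3.28 mA, and I_E = (β+1)I_B = 3.35 mA.
V_CE = V_CC − I_C·R_C − I_E·R_E = 9.3 − 3.28×1 − 3.35×0.1 = 5.68 V.
V_CE = 5.68 V > 0.2 V confirms active-region operation.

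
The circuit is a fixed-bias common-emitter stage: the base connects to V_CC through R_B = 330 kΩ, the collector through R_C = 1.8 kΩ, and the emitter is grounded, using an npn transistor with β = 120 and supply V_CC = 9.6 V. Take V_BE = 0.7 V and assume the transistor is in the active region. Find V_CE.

Base loop: V_CC = I_B·R_B + V_BE, so I_B = (9.6 − 0.7)/330 kΩ = 0.027 mA.
In the active region I_C = β·I_B = 120 × 0.027 = 3.24 mA.
Collector loop: V_CE = V_CC − I_C·R_C = 9.6 − 3.24×1.8 = 3.77 V.
Since V_CE = 3.77 V > V_CE(sat) ≈ 0.2 V, the transistor is in the active region as assumed.

V_CE ≈ 3.8 V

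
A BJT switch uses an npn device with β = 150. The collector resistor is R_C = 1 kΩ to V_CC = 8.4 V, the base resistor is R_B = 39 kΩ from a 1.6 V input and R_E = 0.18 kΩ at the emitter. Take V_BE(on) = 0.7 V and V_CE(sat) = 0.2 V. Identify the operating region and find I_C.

Assume active. Base-emitter loop: I_B = (V_BB − V_BE)/(R_B + (β+1)R_E) = (1.6 − 0.7)/(39 + 151×0.18) = 0.0136 mA.
I_C = β·I_B = 150×0.0136 = 2.04 mA.
V_CE = V_CC − I_C·R_C − I_E·R_E = 8.4 − 2.04×1 − 2.05×0.18 = 5.99 V > V_CE(sat), so the active-region assumption holds.

active; I_C ≈ 2 mA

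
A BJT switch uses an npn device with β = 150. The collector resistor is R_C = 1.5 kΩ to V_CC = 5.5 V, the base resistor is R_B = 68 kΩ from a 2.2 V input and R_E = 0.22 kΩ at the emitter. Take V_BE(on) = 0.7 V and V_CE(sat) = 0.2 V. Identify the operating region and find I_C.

active; I_C ≈ 2.2 mA

Assume active. Base-emitter loop: I_B = (V_BB − V_BE)/(R_B + (β+1)R_E) = (2.2 − 0.7)/(68 + 151×0.22) = 0.0148 mA.
I_C = β·I_B = 150×0.0148 = 2.22 mA.
V_CE = V_CC − I_C·R_C − I_E·R_E = 5.5 − 2.22×1.5 − 2.24×0.22 = 1.67 V > V_CE(sat), so the active-region assumption holds.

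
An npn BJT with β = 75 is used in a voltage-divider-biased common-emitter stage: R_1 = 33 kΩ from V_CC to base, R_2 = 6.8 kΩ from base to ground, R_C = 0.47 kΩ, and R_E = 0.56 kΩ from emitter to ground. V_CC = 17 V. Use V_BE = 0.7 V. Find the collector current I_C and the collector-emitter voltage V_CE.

Thevenize the base divider: V_Th = V_CC·R_2/(R_1+R_2) = 17×6.8/39.8 = 2.9 V, R_Th = R_1‖R_2 = 5.64 kΩ.
Base-emitter loop: V_Th = I_B·R_Th + V_BE + (β+1)I_B·R_E, so I_B = (2.9 − 0.7) / (5.64 + 76×0.56) = 0.0457 mA.
I_C = β·I_B = 75×0.0457 = 3.43 mA, and I_E = (β+1)I_B = 3.48 mA.
V_CE = V_CC − I_C·R_C − I_E·R_E = 17 − 3.43×0.47 − 3.48×0.56 = 13.4 V.
V_CE = 13.4 V > 0.2 V confirms active-region operation.

I_C ≈ 3.4 mA, V_CE ≈ 13 V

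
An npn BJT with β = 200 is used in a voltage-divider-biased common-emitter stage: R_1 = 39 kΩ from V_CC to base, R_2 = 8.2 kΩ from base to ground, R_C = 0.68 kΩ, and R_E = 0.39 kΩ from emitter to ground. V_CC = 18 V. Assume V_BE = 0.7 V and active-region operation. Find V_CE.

V_CE ≈ 12 V

Thevenize the base divider: V_Th = V_CC·R_2/(R_1+R_2) = 18×8.2/47.2 = 3.13 V, R_Th = R_1‖R_2 = 6.78 kΩ.
Base-emitter loop: V_Th = I_B·R_Th + V_BE + (β+1)I_B·R_E, so I_B = (3.13 − 0.7) / (6.78 + 201×0.39) = 0.0285 mA.
I_C = β·I_B = 200×0.0285 = 5.7 mA, and I_E = (β+1)I_B = 5.73 mA.
V_CE = V_CC − I_C·R_C − I_E·R_E = 18 − 5.7×0.68 − 5.73×0.39 = 11.9 V.
V_CE = 11.9 V > 0.2 V confirms active-region operation.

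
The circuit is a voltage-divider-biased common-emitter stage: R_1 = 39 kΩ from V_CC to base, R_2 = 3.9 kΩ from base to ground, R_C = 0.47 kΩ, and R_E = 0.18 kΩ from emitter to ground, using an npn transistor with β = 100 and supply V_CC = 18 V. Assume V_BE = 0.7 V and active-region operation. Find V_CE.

V_CE ≈ 15 V

Thevenize the base divider: V_Th = V_CC·R_2/(R_1+R_2) = 18×3.9/42.9 = 1.64 V, R_Th = R_1‖R_2 = 3.55 kΩ.
Base-emitter loop: V_Th = I_B·R_Th + V_BE + (β+1)I_B·R_E, so I_B = (1.64 − 0.7) / (3.55 + 101×0.18) = 0.0431 mA.
I_C = β·I_B = 100×0.0431 = 4.31 mA, and I_E = (β+1)I_B = 4.35 mA.
V_CE = V_CC − I_C·R_C − I_E·R_E = 18 − 4.31×0.47 − 4.35×0.18 = 15.2 V.
V_CE = 15.2 V > 0.2 V confirms active-region operation.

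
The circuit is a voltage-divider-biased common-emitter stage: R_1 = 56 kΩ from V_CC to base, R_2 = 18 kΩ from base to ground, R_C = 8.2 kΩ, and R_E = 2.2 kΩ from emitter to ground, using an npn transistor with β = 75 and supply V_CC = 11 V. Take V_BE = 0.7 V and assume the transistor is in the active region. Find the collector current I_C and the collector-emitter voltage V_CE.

Thevenize the base divider: V_Th = V_CC·R_2/(R_1+R_2) = 11×18/74 = 2.68 V, R_Th = R_1‖R_2 = 13.6 kΩ.
Base-emitter loop: V_Th = I_B·R_Th + V_BE + (β+1)I_B·R_E, so I_B = (2.68 − 0.7) / (13.6 + 76×2.2) = 0.0109 mA.
I_C = β·I_B = 75×0.0109 = 0.819 mA, and I_E = (β+1)I_B = 0.83 mA.
V_CE = V_CC − I_C·R_C − I_E·R_E = 11 − 0.819×8.2 − 0.83×2.2 = 2.45 V.
V_CE = 2.45 V > 0.2 V confirms active-region operation.

I_C ≈ 0.82 mA, V_CE ≈ 2.5 V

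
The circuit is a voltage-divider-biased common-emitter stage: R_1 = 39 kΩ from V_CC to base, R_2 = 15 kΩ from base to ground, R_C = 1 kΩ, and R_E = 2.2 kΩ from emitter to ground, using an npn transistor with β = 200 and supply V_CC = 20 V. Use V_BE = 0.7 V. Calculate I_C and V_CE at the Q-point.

I_C ≈ 2.1 mA, V_CE ≈ 13 V

Thevenize the base divider: V_Th = V_CC·R_2/(R_1+R_2) = 20×15/54 = 5.56 V, R_Th = R_1‖R_2 = 10.8 kΩ.
Base-emitter loop: V_Th = I_B·R_Th + V_BE + (β+1)I_B·R_E, so I_B = (5.56 − 0.7) / (10.8 + 201×2.2) = 0.0107 mA.
I_C = β·I_B = 200×0.0107 = 2.14 mA, and I_E = (β+1)I_B = 2.15 mA.
V_CE = V_CC − I_C·R_C − I_E·R_E = 20 − 2.14×1 − 2.15×2.2 = 13.1 V.
V_CE = 13.1 V > 0.2 V confirms active-region operation.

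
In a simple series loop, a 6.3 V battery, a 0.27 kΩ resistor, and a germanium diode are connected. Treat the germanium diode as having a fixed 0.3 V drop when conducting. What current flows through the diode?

KVL around the loop: 6.3 = V_D + I·R = 0.3 + I × 0.27 kΩ.
So I = (6.3 − 0.3) / 0.27 kΩ = 6 / 0.27 = 22.2 mA.

I ≈ 22 mA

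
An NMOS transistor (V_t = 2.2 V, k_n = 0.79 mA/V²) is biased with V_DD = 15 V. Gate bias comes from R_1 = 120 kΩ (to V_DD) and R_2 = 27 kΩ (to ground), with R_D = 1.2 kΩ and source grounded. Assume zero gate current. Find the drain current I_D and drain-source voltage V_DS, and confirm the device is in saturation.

V_G = V_DD·R_2/(R_1+R_2) = 15×27/147 = 2.76 V. With the source grounded, V_GS = V_G = 2.76 V.
Assume saturation: I_D = (k_n/2)(V_GS − V_t)² = (0.79/2)×(2.76 − 2.2)² = 0.395×0.555² = 0.122 mA.
V_DS = V_DD − I_D·R_D = 15 − 0.122×1.2 = 14.9 V.
Saturation requires V_DS ≥ V_GS − V_t = 0.555 V; 14.9 ≥ 0.555 ✓.

I_D ≈ 0.12 mA, V_DS ≈ 15 V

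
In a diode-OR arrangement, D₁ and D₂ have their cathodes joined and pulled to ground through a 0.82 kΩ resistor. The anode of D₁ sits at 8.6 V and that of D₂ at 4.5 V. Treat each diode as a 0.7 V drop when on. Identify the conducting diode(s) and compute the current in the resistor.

Assume both conduct. Then node N would need to be at both 8.6−0.7 = 7.9 V and 4.5−0.7 = 3.8 V, which is impossible.
Assume only D₁ conducts: V_N = 8.6 − 0.7 = 7.9 V, so I_R = 7.9/0.82 = 9.63 mA.
Check D₂: its anode-to-cathode voltage is 4.5 − 7.9 = -3.4 V < 0.7 V, so it is off. The assumption is consistent.

Only D₁ conducts; I_R ≈ 9.6 mA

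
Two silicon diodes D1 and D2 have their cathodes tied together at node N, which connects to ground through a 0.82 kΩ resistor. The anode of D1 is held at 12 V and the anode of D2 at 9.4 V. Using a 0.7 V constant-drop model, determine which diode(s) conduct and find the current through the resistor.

Only D1 conducts; I_R ≈ 14 mA

Assume both conduct. Then node N would need to be at both 12−0.7 = 11.3 V and 9.4−0.7 = 8.7 V, which is impossible.
Assume only D1 conducts: V_N = 12 − 0.7 = 11.3 V, so I_R = 11.3/0.82 = 13.8 mA.
Check D2: its anode-to-cathode voltage is 9.4 − 11.3 = -1.9 V < 0.7 V, so it is off. The assumption is consistent.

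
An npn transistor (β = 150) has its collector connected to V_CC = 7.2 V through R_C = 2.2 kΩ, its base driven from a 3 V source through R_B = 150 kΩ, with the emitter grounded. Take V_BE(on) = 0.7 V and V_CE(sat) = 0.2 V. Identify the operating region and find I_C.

active; I_C ≈ 2.3 mA

Assume active. Base-emitter loop: I_B = (V_BB − V_BE)/R_B = (3 − 0.7)/150 = 0.0153 mA.
I_C = β·I_B = 150×0.0153 = 2.3 mA.
V_CE = V_CC − I_C·R_C = 7.2 − 2.3×2.2 = 2.14 V > V_CE(sat), so the active-region assumption holds.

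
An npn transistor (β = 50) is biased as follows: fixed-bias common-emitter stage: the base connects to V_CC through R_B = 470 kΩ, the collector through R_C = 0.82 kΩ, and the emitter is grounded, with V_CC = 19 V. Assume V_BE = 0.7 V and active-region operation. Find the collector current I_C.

I_C ≈ 1.9 mA

Base loop: V_CC = I_B·R_B + V_BE, so I_B = (19 − 0.7)/470 kΩ = 0.0389 mA.
In the active region I_C = β·I_B = 50 × 0.0389 = 1.95 mA.
Collector loop: V_CE = V_CC − I_C·R_C = 19 − 1.95×0.82 = 17.4 V.
Since V_CE = 17.4 V > V_CE(sat) ≈ 0.2 V, the transistor is in the active region as assumed.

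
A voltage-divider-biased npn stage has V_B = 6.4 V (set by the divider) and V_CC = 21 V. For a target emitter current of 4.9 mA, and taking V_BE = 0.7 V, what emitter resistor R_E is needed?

V_E = V_B − V_BE = 6.4 − 0.7 = 5.7 V.
R_E = V_E / I_E = 5.7 / 4.9 = 1.16 kΩ.

R_E ≈ 1.2 kΩ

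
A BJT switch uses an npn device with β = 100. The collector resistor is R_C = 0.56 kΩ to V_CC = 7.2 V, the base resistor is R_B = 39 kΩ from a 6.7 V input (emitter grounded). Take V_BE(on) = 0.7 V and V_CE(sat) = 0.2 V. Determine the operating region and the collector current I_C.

Assume active: I_B = (6.7 − 0.7)/39 = 0.154 mA, giving I_C = β·I_B = 15.4 mA.
But then V_CE = 7.2 − 15.4×0.56 = -1.42 V < V_CE(sat) = 0.2 V — impossible in the active region.
So the transistor is saturated. With V_CE = 0.2 V, I_C = (V_CC − 0.2)/R_C = 7/0.56 = 12.5 mA.
Check: β·I_B = 15.4 mA > I_C = 12.5 mA, confirming saturation.

saturation; I_C ≈ 12 mA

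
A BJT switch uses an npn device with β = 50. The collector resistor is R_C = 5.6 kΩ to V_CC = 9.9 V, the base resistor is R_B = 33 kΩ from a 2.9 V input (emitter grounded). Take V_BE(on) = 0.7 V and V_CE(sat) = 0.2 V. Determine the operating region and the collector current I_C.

saturation; I_C ≈ 1.7 mA

Assume active: I_B = (2.9 − 0.7)/33 = 0.0667 mA, giving I_C = β·I_B = 3.33 mA.
But then V_CE = 9.9 − 3.33×5.6 = -8.77 V < V_CE(sat) = 0.2 V — impossible in the active region.
So the transistor is saturated. With V_CE = 0.2 V, I_C = (V_CC − 0.2)/R_C = 9.7/5.6 = 1.73 mA.
Check: β·I_B = 3.33 mA > I_C = 1.73 mA, confirming saturation.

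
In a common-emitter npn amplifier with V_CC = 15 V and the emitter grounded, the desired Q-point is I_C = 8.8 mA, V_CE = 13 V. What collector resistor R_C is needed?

Collector loop: V_CC = I_C·R_C + V_CE.
R_C = (V_CC − V_CE)/I_C = (15 − 13)/8.8 = 0.227 kΩ.

R_C ≈ 0.23 kΩ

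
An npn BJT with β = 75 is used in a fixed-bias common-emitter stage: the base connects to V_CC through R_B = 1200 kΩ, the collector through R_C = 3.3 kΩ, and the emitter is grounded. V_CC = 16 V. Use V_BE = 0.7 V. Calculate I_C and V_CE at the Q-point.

Base loop: V_CC = I_B·R_B + V_BE, so I_B = (16 − 0.7)/1200 kΩ = 0.0128 mA.
In the active region I_C = β·I_B = 75 × 0.0128 = 0.956 mA.
Collector loop: V_CE = V_CC − I_C·R_C = 16 − 0.956×3.3 = 12.8 V.
Since V_CE = 12.8 V > V_CE(sat) ≈ 0.2 V, the transistor is in the active region as assumed.

I_C ≈ 0.96 mA, V_CE ≈ 13 V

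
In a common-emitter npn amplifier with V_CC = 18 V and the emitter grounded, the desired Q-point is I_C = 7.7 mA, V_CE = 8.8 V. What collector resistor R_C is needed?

R_C ≈ 1.2 kΩ

Collector loop: V_CC = I_C·R_C + V_CE.
R_C = (V_CC − V_CE)/I_C = (18 − 8.8)/7.7 = 1.19 kΩ.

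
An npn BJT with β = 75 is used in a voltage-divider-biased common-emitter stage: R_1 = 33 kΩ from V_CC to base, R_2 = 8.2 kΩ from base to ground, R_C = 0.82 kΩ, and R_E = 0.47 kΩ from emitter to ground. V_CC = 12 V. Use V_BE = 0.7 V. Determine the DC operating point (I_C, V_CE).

I_C ≈ 3 mA, V_CE ≈ 8.1 V

Thevenize the base divider: V_Th = V_CC·R_2/(R_1+R_2) = 12×8.2/41.2 = 2.39 V, R_Th = R_1‖R_2 = 6.57 kΩ.
Base-emitter loop: V_Th = I_B·R_Th + V_BE + (β+1)I_B·R_E, so I_B = (2.39 − 0.7) / (6.57 + 76×0.47) = 0.0399 mA.
I_C = β·I_B = 75×0.0399 = 2.99 mA, and I_E = (β+1)I_B = 3.03 mA.
V_CE = V_CC − I_C·R_C − I_E·R_E = 12 − 2.99×0.82 − 3.03×0.47 = 8.12 V.
V_CE = 8.12 V > 0.2 V confirms active-region operation.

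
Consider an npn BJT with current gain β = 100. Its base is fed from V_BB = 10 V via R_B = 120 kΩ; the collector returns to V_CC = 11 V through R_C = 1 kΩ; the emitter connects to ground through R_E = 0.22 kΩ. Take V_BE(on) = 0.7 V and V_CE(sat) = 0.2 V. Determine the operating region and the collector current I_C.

active; I_C ≈ 6.5 mA

Assume active. Base-emitter loop: I_B = (V_BB − V_BE)/(R_B + (β+1)R_E) = (10 − 0.7)/(120 + 101×0.22) = 0.0654 mA.
I_C = β·I_B = 100×0.0654 = 6.54 mA.
V_CE = V_CC − I_C·R_C − I_E·R_E = 11 − 6.54×1 − 6.6×0.22 = 3.01 V > V_CE(sat), so the active-region assumption holds.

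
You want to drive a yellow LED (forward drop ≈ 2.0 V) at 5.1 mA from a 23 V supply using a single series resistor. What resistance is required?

R ≈ 4.1 kΩ

The resistor drops V_S − V_D = 23 − 2.0 = 21 V at 5.1 mA.
R = 21 V / 5.1 mA = 4.12 kΩ.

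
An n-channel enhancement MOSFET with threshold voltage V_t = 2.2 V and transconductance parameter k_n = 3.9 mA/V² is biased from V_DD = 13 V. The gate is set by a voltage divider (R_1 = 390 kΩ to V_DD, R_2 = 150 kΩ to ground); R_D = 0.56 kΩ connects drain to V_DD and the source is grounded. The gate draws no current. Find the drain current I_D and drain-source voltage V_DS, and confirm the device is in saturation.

V_G = V_DD·R_2/(R_1+R_2) = 13×150/540 = 3.61 V. With the source grounded, V_GS = V_G = 3.61 V.
Assume saturation: I_D = (k_n/2)(V_GS − V_t)² = (3.9/2)×(3.61 − 2.2)² = 1.95×1.41² = 3.88 mA.
V_DS = V_DD − I_D·R_D = 13 − 3.88×0.56 = 10.8 V.
Saturation requires V_DS ≥ V_GS − V_t = 1.41 V; 10.8 ≥ 1.41 ✓.

I_D ≈ 3.9 mA, V_DS ≈ 11 V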